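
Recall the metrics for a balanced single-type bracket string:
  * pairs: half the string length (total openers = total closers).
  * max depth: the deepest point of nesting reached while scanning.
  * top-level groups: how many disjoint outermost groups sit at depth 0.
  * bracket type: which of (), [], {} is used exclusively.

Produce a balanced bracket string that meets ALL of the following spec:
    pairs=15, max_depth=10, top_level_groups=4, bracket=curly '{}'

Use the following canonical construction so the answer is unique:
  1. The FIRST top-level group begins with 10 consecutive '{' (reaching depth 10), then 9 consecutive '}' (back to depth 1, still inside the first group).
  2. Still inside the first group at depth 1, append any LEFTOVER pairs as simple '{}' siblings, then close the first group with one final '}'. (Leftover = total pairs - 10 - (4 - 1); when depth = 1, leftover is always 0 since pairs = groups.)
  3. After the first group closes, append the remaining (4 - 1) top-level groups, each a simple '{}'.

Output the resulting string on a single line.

Spec: pairs=15 depth=10 groups=4
Leftover pairs = 15 - 10 - (4-1) = 2
First group: deep chain of depth 10 + 2 sibling pairs
Remaining 3 groups: simple '{}' each

Answer: {{{{{{{{{{}}}}}}}}}{}{}}{}{}{}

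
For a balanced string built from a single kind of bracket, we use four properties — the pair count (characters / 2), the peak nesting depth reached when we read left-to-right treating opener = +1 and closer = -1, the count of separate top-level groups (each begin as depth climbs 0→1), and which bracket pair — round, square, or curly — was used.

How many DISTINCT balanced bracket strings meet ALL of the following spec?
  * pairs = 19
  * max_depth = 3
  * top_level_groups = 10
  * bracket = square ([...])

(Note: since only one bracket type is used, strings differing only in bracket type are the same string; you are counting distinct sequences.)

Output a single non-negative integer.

Spec: pairs=19 depth=3 groups=10
Count(depth <= 3) = 1030490
Count(depth <= 2) = 48620
Count(depth == 3) = 1030490 - 48620 = 981870

Answer: 981870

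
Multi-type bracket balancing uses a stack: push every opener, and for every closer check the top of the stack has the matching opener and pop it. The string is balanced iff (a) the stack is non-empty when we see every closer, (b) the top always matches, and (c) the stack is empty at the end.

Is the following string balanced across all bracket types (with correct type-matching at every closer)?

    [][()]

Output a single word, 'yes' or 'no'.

pos 0: push '['; stack = [
pos 1: ']' matches '['; pop; stack = (empty)
pos 2: push '['; stack = [
pos 3: push '('; stack = [(
pos 4: ')' matches '('; pop; stack = [
pos 5: ']' matches '['; pop; stack = (empty)
end: stack empty → VALID
Verdict: properly nested → yes

Answer: yes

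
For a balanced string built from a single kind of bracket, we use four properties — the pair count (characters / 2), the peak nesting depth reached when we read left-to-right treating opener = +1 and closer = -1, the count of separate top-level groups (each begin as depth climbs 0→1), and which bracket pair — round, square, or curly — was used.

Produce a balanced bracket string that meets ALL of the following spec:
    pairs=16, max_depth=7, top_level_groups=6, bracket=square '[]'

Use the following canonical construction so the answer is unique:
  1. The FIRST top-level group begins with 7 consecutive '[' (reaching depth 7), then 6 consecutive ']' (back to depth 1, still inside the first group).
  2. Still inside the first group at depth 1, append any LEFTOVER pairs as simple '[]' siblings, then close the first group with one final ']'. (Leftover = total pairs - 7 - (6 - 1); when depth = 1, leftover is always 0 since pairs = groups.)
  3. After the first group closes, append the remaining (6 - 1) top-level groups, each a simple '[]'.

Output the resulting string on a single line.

Spec: pairs=16 depth=7 groups=6
Leftover pairs = 16 - 7 - (6-1) = 4
First group: deep chain of depth 7 + 4 sibling pairs
Remaining 5 groups: simple '[]' each

Answer: [[[[[[[]]]]]][][][][]][][][][][]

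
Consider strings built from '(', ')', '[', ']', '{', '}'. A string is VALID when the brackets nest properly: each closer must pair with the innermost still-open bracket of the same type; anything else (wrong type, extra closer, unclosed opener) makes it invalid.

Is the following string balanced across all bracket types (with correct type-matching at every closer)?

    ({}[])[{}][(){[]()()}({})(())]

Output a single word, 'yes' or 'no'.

Answer: yes

Derivation:
pos 0: push '('; stack = (
pos 1: push '{'; stack = ({
pos 2: '}' matches '{'; pop; stack = (
pos 3: push '['; stack = ([
pos 4: ']' matches '['; pop; stack = (
pos 5: ')' matches '('; pop; stack = (empty)
pos 6: push '['; stack = [
pos 7: push '{'; stack = [{
pos 8: '}' matches '{'; pop; stack = [
pos 9: ']' matches '['; pop; stack = (empty)
pos 10: push '['; stack = [
pos 11: push '('; stack = [(
pos 12: ')' matches '('; pop; stack = [
pos 13: push '{'; stack = [{
pos 14: push '['; stack = [{[
pos 15: ']' matches '['; pop; stack = [{
pos 16: push '('; stack = [{(
pos 17: ')' matches '('; pop; stack = [{
pos 18: push '('; stack = [{(
pos 19: ')' matches '('; pop; stack = [{
pos 20: '}' matches '{'; pop; stack = [
pos 21: push '('; stack = [(
pos 22: push '{'; stack = [({
pos 23: '}' matches '{'; pop; stack = [(
pos 24: ')' matches '('; pop; stack = [
pos 25: push '('; stack = [(
pos 26: push '('; stack = [((
pos 27: ')' matches '('; pop; stack = [(
pos 28: ')' matches '('; pop; stack = [
pos 29: ']' matches '['; pop; stack = (empty)
end: stack empty → VALID
Verdict: properly nested → yes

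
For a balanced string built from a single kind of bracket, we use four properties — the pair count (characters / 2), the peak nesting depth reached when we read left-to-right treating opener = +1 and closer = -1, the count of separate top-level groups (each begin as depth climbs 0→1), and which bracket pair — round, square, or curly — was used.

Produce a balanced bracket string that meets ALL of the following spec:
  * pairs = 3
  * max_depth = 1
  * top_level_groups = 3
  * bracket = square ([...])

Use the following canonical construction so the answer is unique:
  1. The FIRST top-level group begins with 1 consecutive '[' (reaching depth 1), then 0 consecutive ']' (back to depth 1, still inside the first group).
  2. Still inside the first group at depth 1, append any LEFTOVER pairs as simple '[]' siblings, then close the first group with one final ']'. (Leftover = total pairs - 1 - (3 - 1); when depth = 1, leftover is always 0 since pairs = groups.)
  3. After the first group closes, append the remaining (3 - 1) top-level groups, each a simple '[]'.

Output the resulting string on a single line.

Answer: [][][]

Derivation:
Spec: pairs=3 depth=1 groups=3
Leftover pairs = 3 - 1 - (3-1) = 0
First group: deep chain of depth 1 + 0 sibling pairs
Remaining 2 groups: simple '[]' each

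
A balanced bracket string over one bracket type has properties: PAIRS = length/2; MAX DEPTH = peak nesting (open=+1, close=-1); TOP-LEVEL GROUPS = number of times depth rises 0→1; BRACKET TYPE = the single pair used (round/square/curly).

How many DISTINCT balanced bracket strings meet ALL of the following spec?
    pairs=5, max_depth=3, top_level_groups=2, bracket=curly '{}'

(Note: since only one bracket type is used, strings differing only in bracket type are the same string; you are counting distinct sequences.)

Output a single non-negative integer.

Answer: 8

Derivation:
Spec: pairs=5 depth=3 groups=2
Count(depth <= 3) = 12
Count(depth <= 2) = 4
Count(depth == 3) = 12 - 4 = 8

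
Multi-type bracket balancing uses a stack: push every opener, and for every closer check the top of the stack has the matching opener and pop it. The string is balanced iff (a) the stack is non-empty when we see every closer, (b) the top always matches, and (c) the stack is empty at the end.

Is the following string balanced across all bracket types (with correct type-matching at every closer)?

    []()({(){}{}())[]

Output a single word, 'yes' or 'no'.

Answer: no

Derivation:
pos 0: push '['; stack = [
pos 1: ']' matches '['; pop; stack = (empty)
pos 2: push '('; stack = (
pos 3: ')' matches '('; pop; stack = (empty)
pos 4: push '('; stack = (
pos 5: push '{'; stack = ({
pos 6: push '('; stack = ({(
pos 7: ')' matches '('; pop; stack = ({
pos 8: push '{'; stack = ({{
pos 9: '}' matches '{'; pop; stack = ({
pos 10: push '{'; stack = ({{
pos 11: '}' matches '{'; pop; stack = ({
pos 12: push '('; stack = ({(
pos 13: ')' matches '('; pop; stack = ({
pos 14: saw closer ')' but top of stack is '{' (expected '}') → INVALID
Verdict: type mismatch at position 14: ')' closes '{' → no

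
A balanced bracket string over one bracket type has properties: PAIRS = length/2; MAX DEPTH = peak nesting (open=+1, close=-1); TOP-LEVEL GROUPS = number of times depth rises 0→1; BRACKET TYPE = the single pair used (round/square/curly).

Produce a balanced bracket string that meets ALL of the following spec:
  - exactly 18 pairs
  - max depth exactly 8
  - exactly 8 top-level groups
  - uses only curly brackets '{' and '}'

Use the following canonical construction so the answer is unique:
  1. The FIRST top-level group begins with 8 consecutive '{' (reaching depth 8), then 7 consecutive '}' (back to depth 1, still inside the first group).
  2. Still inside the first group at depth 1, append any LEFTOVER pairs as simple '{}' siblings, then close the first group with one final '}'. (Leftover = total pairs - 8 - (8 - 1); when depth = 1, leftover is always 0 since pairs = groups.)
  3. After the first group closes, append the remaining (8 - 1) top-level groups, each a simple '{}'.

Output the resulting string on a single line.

Answer: {{{{{{{{}}}}}}}{}{}{}}{}{}{}{}{}{}{}

Derivation:
Spec: pairs=18 depth=8 groups=8
Leftover pairs = 18 - 8 - (8-1) = 3
First group: deep chain of depth 8 + 3 sibling pairs
Remaining 7 groups: simple '{}' each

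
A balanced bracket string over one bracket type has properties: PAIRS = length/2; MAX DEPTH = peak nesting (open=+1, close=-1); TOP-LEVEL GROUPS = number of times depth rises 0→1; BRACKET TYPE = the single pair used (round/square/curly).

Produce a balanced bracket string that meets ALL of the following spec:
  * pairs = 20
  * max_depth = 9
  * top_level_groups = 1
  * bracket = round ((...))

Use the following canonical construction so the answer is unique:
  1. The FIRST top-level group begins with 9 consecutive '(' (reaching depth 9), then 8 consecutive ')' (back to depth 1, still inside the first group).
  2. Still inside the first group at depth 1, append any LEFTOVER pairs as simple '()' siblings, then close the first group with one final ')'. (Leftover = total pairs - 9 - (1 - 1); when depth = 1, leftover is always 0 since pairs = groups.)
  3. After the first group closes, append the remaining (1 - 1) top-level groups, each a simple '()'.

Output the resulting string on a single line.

Spec: pairs=20 depth=9 groups=1
Leftover pairs = 20 - 9 - (1-1) = 11
First group: deep chain of depth 9 + 11 sibling pairs
Remaining 0 groups: simple '()' each

Answer: ((((((((())))))))()()()()()()()()()()())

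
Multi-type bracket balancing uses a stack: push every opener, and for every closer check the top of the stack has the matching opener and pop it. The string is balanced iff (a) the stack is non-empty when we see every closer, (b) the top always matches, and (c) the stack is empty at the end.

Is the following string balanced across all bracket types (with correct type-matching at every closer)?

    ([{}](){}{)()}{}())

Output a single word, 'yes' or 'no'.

pos 0: push '('; stack = (
pos 1: push '['; stack = ([
pos 2: push '{'; stack = ([{
pos 3: '}' matches '{'; pop; stack = ([
pos 4: ']' matches '['; pop; stack = (
pos 5: push '('; stack = ((
pos 6: ')' matches '('; pop; stack = (
pos 7: push '{'; stack = ({
pos 8: '}' matches '{'; pop; stack = (
pos 9: push '{'; stack = ({
pos 10: saw closer ')' but top of stack is '{' (expected '}') → INVALID
Verdict: type mismatch at position 10: ')' closes '{' → no

Answer: no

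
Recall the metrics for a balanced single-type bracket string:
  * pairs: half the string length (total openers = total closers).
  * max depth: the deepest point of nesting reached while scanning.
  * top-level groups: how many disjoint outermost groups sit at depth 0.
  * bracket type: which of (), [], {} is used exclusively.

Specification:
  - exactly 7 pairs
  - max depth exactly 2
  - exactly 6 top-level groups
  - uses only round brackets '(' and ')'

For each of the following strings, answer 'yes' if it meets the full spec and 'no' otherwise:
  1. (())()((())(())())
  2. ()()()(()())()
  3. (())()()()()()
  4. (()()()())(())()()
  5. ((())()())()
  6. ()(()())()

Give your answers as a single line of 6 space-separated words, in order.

String 1 '(())()((())(())())': depth seq [1 2 1 0 1 0 1 2 3 2 1 2 3 2 1 2 1 0]
  -> pairs=9 depth=3 groups=3 -> no
String 2 '()()()(()())()': depth seq [1 0 1 0 1 0 1 2 1 2 1 0 1 0]
  -> pairs=7 depth=2 groups=5 -> no
String 3 '(())()()()()()': depth seq [1 2 1 0 1 0 1 0 1 0 1 0 1 0]
  -> pairs=7 depth=2 groups=6 -> yes
String 4 '(()()()())(())()()': depth seq [1 2 1 2 1 2 1 2 1 0 1 2 1 0 1 0 1 0]
  -> pairs=9 depth=2 groups=4 -> no
String 5 '((())()())()': depth seq [1 2 3 2 1 2 1 2 1 0 1 0]
  -> pairs=6 depth=3 groups=2 -> no
String 6 '()(()())()': depth seq [1 0 1 2 1 2 1 0 1 0]
  -> pairs=5 depth=2 groups=3 -> no

Answer: no no yes no no no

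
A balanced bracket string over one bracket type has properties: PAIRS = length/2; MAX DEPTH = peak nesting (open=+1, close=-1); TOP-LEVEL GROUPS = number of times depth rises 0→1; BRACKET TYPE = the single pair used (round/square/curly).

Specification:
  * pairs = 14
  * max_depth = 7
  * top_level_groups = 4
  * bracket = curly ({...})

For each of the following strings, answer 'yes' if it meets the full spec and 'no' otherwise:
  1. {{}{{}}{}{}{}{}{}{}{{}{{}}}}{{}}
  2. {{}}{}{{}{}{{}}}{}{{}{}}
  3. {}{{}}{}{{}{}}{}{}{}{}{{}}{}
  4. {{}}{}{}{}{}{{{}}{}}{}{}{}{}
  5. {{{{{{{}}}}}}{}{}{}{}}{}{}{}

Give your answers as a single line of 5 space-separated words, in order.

Answer: no no no no yes

Derivation:
String 1 '{{}{{}}{}{}{}{}{}{}{{}{{}}}}{{}}': depth seq [1 2 1 2 3 2 1 2 1 2 1 2 1 2 1 2 1 2 1 2 3 2 3 4 3 2 1 0 1 2 1 0]
  -> pairs=16 depth=4 groups=2 -> no
String 2 '{{}}{}{{}{}{{}}}{}{{}{}}': depth seq [1 2 1 0 1 0 1 2 1 2 1 2 3 2 1 0 1 0 1 2 1 2 1 0]
  -> pairs=12 depth=3 groups=5 -> no
String 3 '{}{{}}{}{{}{}}{}{}{}{}{{}}{}': depth seq [1 0 1 2 1 0 1 0 1 2 1 2 1 0 1 0 1 0 1 0 1 0 1 2 1 0 1 0]
  -> pairs=14 depth=2 groups=10 -> no
String 4 '{{}}{}{}{}{}{{{}}{}}{}{}{}{}': depth seq [1 2 1 0 1 0 1 0 1 0 1 0 1 2 3 2 1 2 1 0 1 0 1 0 1 0 1 0]
  -> pairs=14 depth=3 groups=10 -> no
String 5 '{{{{{{{}}}}}}{}{}{}{}}{}{}{}': depth seq [1 2 3 4 5 6 7 6 5 4 3 2 1 2 1 2 1 2 1 2 1 0 1 0 1 0 1 0]
  -> pairs=14 depth=7 groups=4 -> yes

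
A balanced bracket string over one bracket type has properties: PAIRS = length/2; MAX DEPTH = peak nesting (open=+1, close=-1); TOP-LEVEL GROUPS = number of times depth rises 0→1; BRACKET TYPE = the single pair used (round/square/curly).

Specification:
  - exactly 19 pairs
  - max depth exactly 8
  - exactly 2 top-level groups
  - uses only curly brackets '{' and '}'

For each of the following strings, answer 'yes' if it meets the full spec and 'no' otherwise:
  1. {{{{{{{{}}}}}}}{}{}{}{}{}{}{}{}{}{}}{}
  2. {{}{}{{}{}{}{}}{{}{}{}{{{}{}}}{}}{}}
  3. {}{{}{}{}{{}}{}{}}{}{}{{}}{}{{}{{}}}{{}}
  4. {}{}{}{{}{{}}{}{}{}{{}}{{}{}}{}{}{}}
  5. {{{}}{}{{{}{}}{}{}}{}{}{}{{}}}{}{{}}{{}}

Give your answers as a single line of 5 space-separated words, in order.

String 1 '{{{{{{{{}}}}}}}{}{}{}{}{}{}{}{}{}{}}{}': depth seq [1 2 3 4 5 6 7 8 7 6 5 4 3 2 1 2 1 2 1 2 1 2 1 2 1 2 1 2 1 2 1 2 1 2 1 0 1 0]
  -> pairs=19 depth=8 groups=2 -> yes
String 2 '{{}{}{{}{}{}{}}{{}{}{}{{{}{}}}{}}{}}': depth seq [1 2 1 2 1 2 3 2 3 2 3 2 3 2 1 2 3 2 3 2 3 2 3 4 5 4 5 4 3 2 3 2 1 2 1 0]
  -> pairs=18 depth=5 groups=1 -> no
String 3 '{}{{}{}{}{{}}{}{}}{}{}{{}}{}{{}{{}}}{{}}': depth seq [1 0 1 2 1 2 1 2 1 2 3 2 1 2 1 2 1 0 1 0 1 0 1 2 1 0 1 0 1 2 1 2 3 2 1 0 1 2 1 0]
  -> pairs=20 depth=3 groups=8 -> no
String 4 '{}{}{}{{}{{}}{}{}{}{{}}{{}{}}{}{}{}}': depth seq [1 0 1 0 1 0 1 2 1 2 3 2 1 2 1 2 1 2 1 2 3 2 1 2 3 2 3 2 1 2 1 2 1 2 1 0]
  -> pairs=18 depth=3 groups=4 -> no
String 5 '{{{}}{}{{{}{}}{}{}}{}{}{}{{}}}{}{{}}{{}}': depth seq [1 2 3 2 1 2 1 2 3 4 3 4 3 2 3 2 3 2 1 2 1 2 1 2 1 2 3 2 1 0 1 0 1 2 1 0 1 2 1 0]
  -> pairs=20 depth=4 groups=4 -> no

Answer: yes no no no no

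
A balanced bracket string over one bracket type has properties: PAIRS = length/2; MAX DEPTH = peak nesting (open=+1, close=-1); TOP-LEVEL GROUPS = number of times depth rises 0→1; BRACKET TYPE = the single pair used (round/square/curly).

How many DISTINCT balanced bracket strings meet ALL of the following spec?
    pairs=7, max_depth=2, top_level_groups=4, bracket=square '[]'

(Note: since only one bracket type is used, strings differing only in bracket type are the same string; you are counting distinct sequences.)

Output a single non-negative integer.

Spec: pairs=7 depth=2 groups=4
Count(depth <= 2) = 20
Count(depth <= 1) = 0
Count(depth == 2) = 20 - 0 = 20

Answer: 20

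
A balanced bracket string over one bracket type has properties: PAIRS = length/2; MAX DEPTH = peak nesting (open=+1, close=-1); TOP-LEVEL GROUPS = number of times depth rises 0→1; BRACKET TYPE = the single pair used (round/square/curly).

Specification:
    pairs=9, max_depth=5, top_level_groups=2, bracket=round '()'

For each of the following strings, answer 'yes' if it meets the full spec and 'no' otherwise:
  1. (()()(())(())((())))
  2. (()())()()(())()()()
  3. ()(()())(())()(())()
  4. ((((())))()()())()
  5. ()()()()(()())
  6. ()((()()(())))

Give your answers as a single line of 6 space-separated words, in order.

Answer: no no no yes no no

Derivation:
String 1 '(()()(())(())((())))': depth seq [1 2 1 2 1 2 3 2 1 2 3 2 1 2 3 4 3 2 1 0]
  -> pairs=10 depth=4 groups=1 -> no
String 2 '(()())()()(())()()()': depth seq [1 2 1 2 1 0 1 0 1 0 1 2 1 0 1 0 1 0 1 0]
  -> pairs=10 depth=2 groups=7 -> no
String 3 '()(()())(())()(())()': depth seq [1 0 1 2 1 2 1 0 1 2 1 0 1 0 1 2 1 0 1 0]
  -> pairs=10 depth=2 groups=6 -> no
String 4 '((((())))()()())()': depth seq [1 2 3 4 5 4 3 2 1 2 1 2 1 2 1 0 1 0]
  -> pairs=9 depth=5 groups=2 -> yes
String 5 '()()()()(()())': depth seq [1 0 1 0 1 0 1 0 1 2 1 2 1 0]
  -> pairs=7 depth=2 groups=5 -> no
String 6 '()((()()(())))': depth seq [1 0 1 2 3 2 3 2 3 4 3 2 1 0]
  -> pairs=7 depth=4 groups=2 -> no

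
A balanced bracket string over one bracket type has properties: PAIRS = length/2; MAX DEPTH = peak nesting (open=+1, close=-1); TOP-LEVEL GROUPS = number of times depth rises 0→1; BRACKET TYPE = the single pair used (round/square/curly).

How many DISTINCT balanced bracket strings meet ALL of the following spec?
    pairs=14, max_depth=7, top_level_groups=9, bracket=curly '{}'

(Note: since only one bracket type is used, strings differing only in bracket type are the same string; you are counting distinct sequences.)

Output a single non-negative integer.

Spec: pairs=14 depth=7 groups=9
Count(depth <= 7) = 5508
Count(depth <= 6) = 5508
Count(depth == 7) = 5508 - 5508 = 0

Answer: 0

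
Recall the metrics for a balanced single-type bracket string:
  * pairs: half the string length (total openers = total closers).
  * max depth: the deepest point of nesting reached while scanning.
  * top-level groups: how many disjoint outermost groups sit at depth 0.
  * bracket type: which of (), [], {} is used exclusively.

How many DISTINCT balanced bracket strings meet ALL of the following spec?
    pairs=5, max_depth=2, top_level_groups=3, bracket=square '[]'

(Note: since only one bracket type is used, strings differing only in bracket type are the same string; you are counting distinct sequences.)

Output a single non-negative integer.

Spec: pairs=5 depth=2 groups=3
Count(depth <= 2) = 6
Count(depth <= 1) = 0
Count(depth == 2) = 6 - 0 = 6

Answer: 6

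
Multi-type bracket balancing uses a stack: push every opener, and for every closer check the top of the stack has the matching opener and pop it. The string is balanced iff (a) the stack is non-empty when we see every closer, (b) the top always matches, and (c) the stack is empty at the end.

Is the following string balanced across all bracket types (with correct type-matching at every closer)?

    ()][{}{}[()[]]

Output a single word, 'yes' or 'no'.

pos 0: push '('; stack = (
pos 1: ')' matches '('; pop; stack = (empty)
pos 2: saw closer ']' but stack is empty → INVALID
Verdict: unmatched closer ']' at position 2 → no

Answer: no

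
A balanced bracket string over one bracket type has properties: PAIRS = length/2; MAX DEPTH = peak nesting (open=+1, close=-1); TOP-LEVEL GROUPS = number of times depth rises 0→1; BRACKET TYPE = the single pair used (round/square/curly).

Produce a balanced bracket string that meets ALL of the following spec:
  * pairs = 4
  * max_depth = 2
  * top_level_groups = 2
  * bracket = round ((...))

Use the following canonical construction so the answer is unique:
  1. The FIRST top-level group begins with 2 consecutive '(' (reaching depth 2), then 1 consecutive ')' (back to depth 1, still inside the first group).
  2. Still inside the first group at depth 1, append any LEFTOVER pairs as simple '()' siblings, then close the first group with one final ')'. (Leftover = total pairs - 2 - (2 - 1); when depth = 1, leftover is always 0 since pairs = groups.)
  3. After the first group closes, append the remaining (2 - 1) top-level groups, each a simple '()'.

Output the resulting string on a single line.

Spec: pairs=4 depth=2 groups=2
Leftover pairs = 4 - 2 - (2-1) = 1
First group: deep chain of depth 2 + 1 sibling pairs
Remaining 1 groups: simple '()' each

Answer: (()())()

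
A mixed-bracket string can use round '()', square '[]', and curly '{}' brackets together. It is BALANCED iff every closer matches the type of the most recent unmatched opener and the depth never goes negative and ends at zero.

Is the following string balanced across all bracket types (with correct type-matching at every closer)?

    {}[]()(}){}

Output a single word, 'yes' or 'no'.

pos 0: push '{'; stack = {
pos 1: '}' matches '{'; pop; stack = (empty)
pos 2: push '['; stack = [
pos 3: ']' matches '['; pop; stack = (empty)
pos 4: push '('; stack = (
pos 5: ')' matches '('; pop; stack = (empty)
pos 6: push '('; stack = (
pos 7: saw closer '}' but top of stack is '(' (expected ')') → INVALID
Verdict: type mismatch at position 7: '}' closes '(' → no

Answer: no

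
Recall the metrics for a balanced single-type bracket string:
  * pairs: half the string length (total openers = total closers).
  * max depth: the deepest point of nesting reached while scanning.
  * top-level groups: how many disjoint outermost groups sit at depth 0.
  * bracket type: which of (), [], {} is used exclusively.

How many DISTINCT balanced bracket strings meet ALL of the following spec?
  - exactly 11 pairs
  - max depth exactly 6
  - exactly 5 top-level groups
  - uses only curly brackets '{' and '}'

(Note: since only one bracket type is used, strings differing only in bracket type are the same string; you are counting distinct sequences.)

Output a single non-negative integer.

Answer: 65

Derivation:
Spec: pairs=11 depth=6 groups=5
Count(depth <= 6) = 3635
Count(depth <= 5) = 3570
Count(depth == 6) = 3635 - 3570 = 65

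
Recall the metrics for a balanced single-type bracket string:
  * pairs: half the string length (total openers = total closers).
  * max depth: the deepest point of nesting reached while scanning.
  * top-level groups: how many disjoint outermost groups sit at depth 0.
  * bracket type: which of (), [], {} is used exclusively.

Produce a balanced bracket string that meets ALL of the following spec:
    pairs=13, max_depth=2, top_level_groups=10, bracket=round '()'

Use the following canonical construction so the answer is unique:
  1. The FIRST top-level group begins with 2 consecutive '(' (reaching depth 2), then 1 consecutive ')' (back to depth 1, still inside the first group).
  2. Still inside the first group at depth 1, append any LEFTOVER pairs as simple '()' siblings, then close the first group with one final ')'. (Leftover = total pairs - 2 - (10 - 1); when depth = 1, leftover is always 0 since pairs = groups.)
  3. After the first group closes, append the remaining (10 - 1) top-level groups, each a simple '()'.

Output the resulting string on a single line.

Spec: pairs=13 depth=2 groups=10
Leftover pairs = 13 - 2 - (10-1) = 2
First group: deep chain of depth 2 + 2 sibling pairs
Remaining 9 groups: simple '()' each

Answer: (()()())()()()()()()()()()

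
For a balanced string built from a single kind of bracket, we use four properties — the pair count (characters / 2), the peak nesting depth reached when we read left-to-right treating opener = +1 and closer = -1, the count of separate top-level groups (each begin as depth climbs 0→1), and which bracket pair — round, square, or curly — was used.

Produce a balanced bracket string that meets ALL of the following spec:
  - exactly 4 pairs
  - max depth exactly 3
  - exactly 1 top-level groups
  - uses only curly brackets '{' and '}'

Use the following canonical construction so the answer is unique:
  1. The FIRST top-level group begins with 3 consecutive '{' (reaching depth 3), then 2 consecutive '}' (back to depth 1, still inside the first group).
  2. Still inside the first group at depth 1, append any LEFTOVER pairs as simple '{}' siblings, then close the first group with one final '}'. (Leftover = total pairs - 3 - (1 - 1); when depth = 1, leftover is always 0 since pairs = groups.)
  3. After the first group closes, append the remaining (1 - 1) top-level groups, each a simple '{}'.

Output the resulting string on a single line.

Answer: {{{}}{}}

Derivation:
Spec: pairs=4 depth=3 groups=1
Leftover pairs = 4 - 3 - (1-1) = 1
First group: deep chain of depth 3 + 1 sibling pairs
Remaining 0 groups: simple '{}' each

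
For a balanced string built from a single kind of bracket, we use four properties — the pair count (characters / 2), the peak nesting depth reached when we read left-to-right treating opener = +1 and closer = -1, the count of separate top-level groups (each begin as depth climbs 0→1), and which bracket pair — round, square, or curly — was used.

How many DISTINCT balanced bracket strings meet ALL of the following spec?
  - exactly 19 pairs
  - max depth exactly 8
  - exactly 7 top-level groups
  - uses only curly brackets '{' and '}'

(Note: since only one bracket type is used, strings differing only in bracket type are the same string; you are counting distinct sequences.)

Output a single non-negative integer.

Spec: pairs=19 depth=8 groups=7
Count(depth <= 8) = 31727885
Count(depth <= 7) = 31223633
Count(depth == 8) = 31727885 - 31223633 = 504252

Answer: 504252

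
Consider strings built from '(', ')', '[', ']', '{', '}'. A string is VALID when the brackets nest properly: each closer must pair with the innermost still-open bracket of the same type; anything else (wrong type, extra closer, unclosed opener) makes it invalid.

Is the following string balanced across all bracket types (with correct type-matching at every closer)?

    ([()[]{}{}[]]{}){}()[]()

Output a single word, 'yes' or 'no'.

Answer: yes

Derivation:
pos 0: push '('; stack = (
pos 1: push '['; stack = ([
pos 2: push '('; stack = ([(
pos 3: ')' matches '('; pop; stack = ([
pos 4: push '['; stack = ([[
pos 5: ']' matches '['; pop; stack = ([
pos 6: push '{'; stack = ([{
pos 7: '}' matches '{'; pop; stack = ([
pos 8: push '{'; stack = ([{
pos 9: '}' matches '{'; pop; stack = ([
pos 10: push '['; stack = ([[
pos 11: ']' matches '['; pop; stack = ([
pos 12: ']' matches '['; pop; stack = (
pos 13: push '{'; stack = ({
pos 14: '}' matches '{'; pop; stack = (
pos 15: ')' matches '('; pop; stack = (empty)
pos 16: push '{'; stack = {
pos 17: '}' matches '{'; pop; stack = (empty)
pos 18: push '('; stack = (
pos 19: ')' matches '('; pop; stack = (empty)
pos 20: push '['; stack = [
pos 21: ']' matches '['; pop; stack = (empty)
pos 22: push '('; stack = (
pos 23: ')' matches '('; pop; stack = (empty)
end: stack empty → VALID
Verdict: properly nested → yes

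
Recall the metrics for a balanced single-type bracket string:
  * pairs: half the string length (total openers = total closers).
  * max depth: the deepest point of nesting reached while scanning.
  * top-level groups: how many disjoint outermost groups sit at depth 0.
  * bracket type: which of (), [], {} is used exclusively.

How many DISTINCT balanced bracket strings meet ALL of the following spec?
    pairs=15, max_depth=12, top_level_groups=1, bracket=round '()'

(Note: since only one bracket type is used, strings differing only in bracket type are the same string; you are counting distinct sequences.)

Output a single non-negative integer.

Spec: pairs=15 depth=12 groups=1
Count(depth <= 12) = 2674117
Count(depth <= 11) = 2671892
Count(depth == 12) = 2674117 - 2671892 = 2225

Answer: 2225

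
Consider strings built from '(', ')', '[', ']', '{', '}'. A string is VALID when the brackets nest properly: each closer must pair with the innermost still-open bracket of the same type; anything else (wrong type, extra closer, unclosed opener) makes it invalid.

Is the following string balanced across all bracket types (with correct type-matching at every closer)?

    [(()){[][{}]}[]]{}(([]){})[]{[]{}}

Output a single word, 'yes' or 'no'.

pos 0: push '['; stack = [
pos 1: push '('; stack = [(
pos 2: push '('; stack = [((
pos 3: ')' matches '('; pop; stack = [(
pos 4: ')' matches '('; pop; stack = [
pos 5: push '{'; stack = [{
pos 6: push '['; stack = [{[
pos 7: ']' matches '['; pop; stack = [{
pos 8: push '['; stack = [{[
pos 9: push '{'; stack = [{[{
pos 10: '}' matches '{'; pop; stack = [{[
pos 11: ']' matches '['; pop; stack = [{
pos 12: '}' matches '{'; pop; stack = [
pos 13: push '['; stack = [[
pos 14: ']' matches '['; pop; stack = [
pos 15: ']' matches '['; pop; stack = (empty)
pos 16: push '{'; stack = {
pos 17: '}' matches '{'; pop; stack = (empty)
pos 18: push '('; stack = (
pos 19: push '('; stack = ((
pos 20: push '['; stack = (([
pos 21: ']' matches '['; pop; stack = ((
pos 22: ')' matches '('; pop; stack = (
pos 23: push '{'; stack = ({
pos 24: '}' matches '{'; pop; stack = (
pos 25: ')' matches '('; pop; stack = (empty)
pos 26: push '['; stack = [
pos 27: ']' matches '['; pop; stack = (empty)
pos 28: push '{'; stack = {
pos 29: push '['; stack = {[
pos 30: ']' matches '['; pop; stack = {
pos 31: push '{'; stack = {{
pos 32: '}' matches '{'; pop; stack = {
pos 33: '}' matches '{'; pop; stack = (empty)
end: stack empty → VALID
Verdict: properly nested → yes

Answer: yes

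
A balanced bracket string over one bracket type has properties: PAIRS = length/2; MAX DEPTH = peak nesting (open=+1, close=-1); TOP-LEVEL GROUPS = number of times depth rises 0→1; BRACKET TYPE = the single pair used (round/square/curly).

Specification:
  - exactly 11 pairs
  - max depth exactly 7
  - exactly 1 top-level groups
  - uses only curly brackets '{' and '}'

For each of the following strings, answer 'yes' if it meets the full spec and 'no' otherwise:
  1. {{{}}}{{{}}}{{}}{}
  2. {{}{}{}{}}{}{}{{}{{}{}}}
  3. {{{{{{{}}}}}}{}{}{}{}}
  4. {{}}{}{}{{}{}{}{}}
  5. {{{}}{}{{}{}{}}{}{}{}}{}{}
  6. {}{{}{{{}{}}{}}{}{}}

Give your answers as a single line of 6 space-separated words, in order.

Answer: no no yes no no no

Derivation:
String 1 '{{{}}}{{{}}}{{}}{}': depth seq [1 2 3 2 1 0 1 2 3 2 1 0 1 2 1 0 1 0]
  -> pairs=9 depth=3 groups=4 -> no
String 2 '{{}{}{}{}}{}{}{{}{{}{}}}': depth seq [1 2 1 2 1 2 1 2 1 0 1 0 1 0 1 2 1 2 3 2 3 2 1 0]
  -> pairs=12 depth=3 groups=4 -> no
String 3 '{{{{{{{}}}}}}{}{}{}{}}': depth seq [1 2 3 4 5 6 7 6 5 4 3 2 1 2 1 2 1 2 1 2 1 0]
  -> pairs=11 depth=7 groups=1 -> yes
String 4 '{{}}{}{}{{}{}{}{}}': depth seq [1 2 1 0 1 0 1 0 1 2 1 2 1 2 1 2 1 0]
  -> pairs=9 depth=2 groups=4 -> no
String 5 '{{{}}{}{{}{}{}}{}{}{}}{}{}': depth seq [1 2 3 2 1 2 1 2 3 2 3 2 3 2 1 2 1 2 1 2 1 0 1 0 1 0]
  -> pairs=13 depth=3 groups=3 -> no
String 6 '{}{{}{{{}{}}{}}{}{}}': depth seq [1 0 1 2 1 2 3 4 3 4 3 2 3 2 1 2 1 2 1 0]
  -> pairs=10 depth=4 groups=2 -> no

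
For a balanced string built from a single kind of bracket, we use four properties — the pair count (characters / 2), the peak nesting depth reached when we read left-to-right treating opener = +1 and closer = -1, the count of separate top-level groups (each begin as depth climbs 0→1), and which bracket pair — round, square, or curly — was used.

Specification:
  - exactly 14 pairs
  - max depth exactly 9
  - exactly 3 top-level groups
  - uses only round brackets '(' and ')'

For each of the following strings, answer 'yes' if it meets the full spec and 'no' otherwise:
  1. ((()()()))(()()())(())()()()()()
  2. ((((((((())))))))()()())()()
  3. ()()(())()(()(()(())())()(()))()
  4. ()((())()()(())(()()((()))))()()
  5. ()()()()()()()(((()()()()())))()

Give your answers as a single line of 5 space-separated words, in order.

String 1 '((()()()))(()()())(())()()()()()': depth seq [1 2 3 2 3 2 3 2 1 0 1 2 1 2 1 2 1 0 1 2 1 0 1 0 1 0 1 0 1 0 1 0]
  -> pairs=16 depth=3 groups=8 -> no
String 2 '((((((((())))))))()()())()()': depth seq [1 2 3 4 5 6 7 8 9 8 7 6 5 4 3 2 1 2 1 2 1 2 1 0 1 0 1 0]
  -> pairs=14 depth=9 groups=3 -> yes
String 3 '()()(())()(()(()(())())()(()))()': depth seq [1 0 1 0 1 2 1 0 1 0 1 2 1 2 3 2 3 4 3 2 3 2 1 2 1 2 3 2 1 0 1 0]
  -> pairs=16 depth=4 groups=6 -> no
String 4 '()((())()()(())(()()((()))))()()': depth seq [1 0 1 2 3 2 1 2 1 2 1 2 3 2 1 2 3 2 3 2 3 4 5 4 3 2 1 0 1 0 1 0]
  -> pairs=16 depth=5 groups=4 -> no
String 5 '()()()()()()()(((()()()()())))()': depth seq [1 0 1 0 1 0 1 0 1 0 1 0 1 0 1 2 3 4 3 4 3 4 3 4 3 4 3 2 1 0 1 0]
  -> pairs=16 depth=4 groups=9 -> no

Answer: no yes no no no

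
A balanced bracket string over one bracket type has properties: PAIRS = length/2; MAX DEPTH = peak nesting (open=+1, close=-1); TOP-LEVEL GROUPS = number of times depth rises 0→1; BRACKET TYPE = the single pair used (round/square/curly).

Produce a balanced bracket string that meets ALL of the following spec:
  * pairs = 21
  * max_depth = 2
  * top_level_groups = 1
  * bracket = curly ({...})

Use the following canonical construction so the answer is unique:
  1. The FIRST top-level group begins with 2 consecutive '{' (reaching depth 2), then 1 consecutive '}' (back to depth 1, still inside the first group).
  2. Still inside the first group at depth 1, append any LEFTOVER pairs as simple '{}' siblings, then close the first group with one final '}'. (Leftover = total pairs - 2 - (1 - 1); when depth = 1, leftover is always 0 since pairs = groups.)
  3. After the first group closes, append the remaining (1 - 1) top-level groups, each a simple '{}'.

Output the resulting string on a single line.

Spec: pairs=21 depth=2 groups=1
Leftover pairs = 21 - 2 - (1-1) = 19
First group: deep chain of depth 2 + 19 sibling pairs
Remaining 0 groups: simple '{}' each

Answer: {{}{}{}{}{}{}{}{}{}{}{}{}{}{}{}{}{}{}{}{}}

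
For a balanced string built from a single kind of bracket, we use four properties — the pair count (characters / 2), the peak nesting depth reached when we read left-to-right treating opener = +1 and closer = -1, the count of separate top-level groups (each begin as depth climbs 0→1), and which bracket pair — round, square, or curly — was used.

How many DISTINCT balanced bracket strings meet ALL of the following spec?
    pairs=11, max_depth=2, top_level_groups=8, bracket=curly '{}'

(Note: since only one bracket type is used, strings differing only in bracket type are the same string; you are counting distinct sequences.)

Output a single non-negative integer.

Answer: 120

Derivation:
Spec: pairs=11 depth=2 groups=8
Count(depth <= 2) = 120
Count(depth <= 1) = 0
Count(depth == 2) = 120 - 0 = 120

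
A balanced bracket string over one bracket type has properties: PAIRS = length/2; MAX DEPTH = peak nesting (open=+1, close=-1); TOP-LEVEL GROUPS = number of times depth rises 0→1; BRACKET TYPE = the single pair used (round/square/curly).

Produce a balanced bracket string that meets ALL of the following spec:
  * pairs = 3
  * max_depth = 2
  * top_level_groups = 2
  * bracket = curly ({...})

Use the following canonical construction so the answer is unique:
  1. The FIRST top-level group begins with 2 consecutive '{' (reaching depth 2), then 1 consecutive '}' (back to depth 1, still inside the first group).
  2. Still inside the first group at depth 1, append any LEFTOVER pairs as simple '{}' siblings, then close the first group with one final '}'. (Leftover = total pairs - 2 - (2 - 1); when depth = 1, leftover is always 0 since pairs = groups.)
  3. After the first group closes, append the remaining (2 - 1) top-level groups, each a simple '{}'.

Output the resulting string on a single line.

Spec: pairs=3 depth=2 groups=2
Leftover pairs = 3 - 2 - (2-1) = 0
First group: deep chain of depth 2 + 0 sibling pairs
Remaining 1 groups: simple '{}' each

Answer: {{}}{}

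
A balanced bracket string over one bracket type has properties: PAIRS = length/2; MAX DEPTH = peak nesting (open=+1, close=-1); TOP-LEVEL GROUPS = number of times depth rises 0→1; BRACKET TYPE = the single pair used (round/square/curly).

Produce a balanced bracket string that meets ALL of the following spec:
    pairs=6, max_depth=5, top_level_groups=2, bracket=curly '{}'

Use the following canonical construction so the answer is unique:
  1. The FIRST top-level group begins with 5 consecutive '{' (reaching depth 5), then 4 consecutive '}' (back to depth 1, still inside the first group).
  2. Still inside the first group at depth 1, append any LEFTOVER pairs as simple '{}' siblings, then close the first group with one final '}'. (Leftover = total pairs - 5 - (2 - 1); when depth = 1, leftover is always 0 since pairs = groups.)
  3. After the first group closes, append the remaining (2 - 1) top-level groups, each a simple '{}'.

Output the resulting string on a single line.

Answer: {{{{{}}}}}{}

Derivation:
Spec: pairs=6 depth=5 groups=2
Leftover pairs = 6 - 5 - (2-1) = 0
First group: deep chain of depth 5 + 0 sibling pairs
Remaining 1 groups: simple '{}' each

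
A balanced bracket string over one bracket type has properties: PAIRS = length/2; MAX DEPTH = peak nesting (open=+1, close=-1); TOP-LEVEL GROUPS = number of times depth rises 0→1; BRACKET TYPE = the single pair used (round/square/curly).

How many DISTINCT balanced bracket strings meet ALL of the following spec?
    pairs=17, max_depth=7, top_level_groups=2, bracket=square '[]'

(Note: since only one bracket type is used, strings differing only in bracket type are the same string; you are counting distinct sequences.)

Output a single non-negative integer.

Answer: 7290330

Derivation:
Spec: pairs=17 depth=7 groups=2
Count(depth <= 7) = 28625984
Count(depth <= 6) = 21335654
Count(depth == 7) = 28625984 - 21335654 = 7290330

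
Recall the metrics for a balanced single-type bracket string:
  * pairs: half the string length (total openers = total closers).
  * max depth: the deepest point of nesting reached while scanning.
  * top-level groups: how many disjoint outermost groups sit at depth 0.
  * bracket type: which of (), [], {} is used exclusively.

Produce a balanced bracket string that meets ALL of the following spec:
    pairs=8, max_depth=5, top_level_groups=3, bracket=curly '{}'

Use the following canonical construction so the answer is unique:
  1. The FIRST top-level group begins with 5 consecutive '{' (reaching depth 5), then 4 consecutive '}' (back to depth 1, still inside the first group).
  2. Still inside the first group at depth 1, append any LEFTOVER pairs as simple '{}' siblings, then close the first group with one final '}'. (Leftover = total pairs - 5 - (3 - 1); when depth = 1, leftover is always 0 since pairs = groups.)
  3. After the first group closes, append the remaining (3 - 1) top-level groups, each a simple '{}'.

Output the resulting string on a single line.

Answer: {{{{{}}}}{}}{}{}

Derivation:
Spec: pairs=8 depth=5 groups=3
Leftover pairs = 8 - 5 - (3-1) = 1
First group: deep chain of depth 5 + 1 sibling pairs
Remaining 2 groups: simple '{}' each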